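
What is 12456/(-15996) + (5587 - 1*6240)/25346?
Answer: -27179597/33786218 ≈ -0.80446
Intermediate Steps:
12456/(-15996) + (5587 - 1*6240)/25346 = 12456*(-1/15996) + (5587 - 6240)*(1/25346) = -1038/1333 - 653*1/25346 = -1038/1333 - 653/25346 = -27179597/33786218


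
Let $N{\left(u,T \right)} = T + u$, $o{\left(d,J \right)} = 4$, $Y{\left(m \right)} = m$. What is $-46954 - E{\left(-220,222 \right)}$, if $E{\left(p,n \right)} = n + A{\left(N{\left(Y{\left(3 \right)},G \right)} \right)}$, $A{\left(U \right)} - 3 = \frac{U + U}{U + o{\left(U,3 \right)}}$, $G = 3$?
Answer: $- \frac{235901}{5} \approx -47180.0$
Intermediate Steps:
$A{\left(U \right)} = 3 + \frac{2 U}{4 + U}$ ($A{\left(U \right)} = 3 + \frac{U + U}{U + 4} = 3 + \frac{2 U}{4 + U}$)
$E{\left(p,n \right)} = \frac{21}{5} + n$ ($E{\left(p,n \right)} = n + \frac{12 + 5 \left(3 + 3\right)}{4 + \left(3 + 3\right)} = n + \frac{12 + 5 \cdot 6}{4 + 6} = n + \frac{12 + 30}{10} = n + \frac{1}{10} \cdot 42 = n + \frac{21}{5} = \frac{21}{5} + n$)
$-46954 - E{\left(-220,222 \right)} = -46954 - \left(\frac{21}{5} + 222\right) = -46954 - \frac{1131}{5} = - \frac{235901}{5}$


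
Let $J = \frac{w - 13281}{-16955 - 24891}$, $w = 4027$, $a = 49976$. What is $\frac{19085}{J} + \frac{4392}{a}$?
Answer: $\frac{356360883944}{4129267} \approx 86301.0$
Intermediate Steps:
$J = \frac{661}{2989}$ ($J = \frac{4027 - 13281}{-16955 - 24891} = - \frac{9254}{-41846} = \left(-9254\right) \left(- \frac{1}{41846}\right) = \frac{661}{2989} \approx 0.22114$)
$\frac{19085}{J} + \frac{4392}{a} = \frac{19085}{\frac{661}{2989}} + \frac{4392}{49976} = 19085 \cdot \frac{2989}{661} + 4392 \cdot \frac{1}{49976} = \frac{57045065}{661} + \frac{549}{6247} = \frac{356360883944}{4129267}$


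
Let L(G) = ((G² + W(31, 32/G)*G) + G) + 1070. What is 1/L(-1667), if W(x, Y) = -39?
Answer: 1/2843305 ≈ 3.5170e-7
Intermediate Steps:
L(G) = 1070 + G² - 38*G (L(G) = ((G² - 39*G) + G) + 1070 = (G² - 38*G) + 1070 = 1070 + G² - 38*G)
1/L(-1667) = 1/(1070 + (-1667)² - 38*(-1667)) = 1/(1070 + 2778889 + 63346) = 1/2843305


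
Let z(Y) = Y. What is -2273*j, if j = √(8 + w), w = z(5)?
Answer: -2273*√13 ≈ -8195.4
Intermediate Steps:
w = 5
j = √13 (j = √(8 + 5) = √13 ≈ 3.6056)
-2273*j = -2273*√13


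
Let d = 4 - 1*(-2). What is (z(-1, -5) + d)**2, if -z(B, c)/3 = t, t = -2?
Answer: 144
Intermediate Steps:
z(B, c) = 6 (z(B, c) = -3*(-2) = 6)
d = 6 (d = 4 + 2 = 6)
(z(-1, -5) + d)**2 = (6 + 6)**2 = 12**2 = 144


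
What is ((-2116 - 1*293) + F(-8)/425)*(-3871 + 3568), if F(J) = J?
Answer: 310221399/425 ≈ 7.2993e+5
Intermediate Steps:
((-2116 - 1*293) + F(-8)/425)*(-3871 + 3568) = ((-2116 - 1*293) - 8/425)*(-3871 + 3568) = ((-2116 - 293) - 8*1/425)*(-303) = (-2409 - 8/425)*(-303) = -1023833/425*(-303) = 310221399/425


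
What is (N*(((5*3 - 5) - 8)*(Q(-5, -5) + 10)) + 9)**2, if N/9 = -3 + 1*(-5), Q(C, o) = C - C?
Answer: 2047761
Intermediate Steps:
Q(C, o) = 0
N = -72 (N = 9*(-3 + 1*(-5)) = 9*(-3 - 5) = 9*(-8) = -72)
(N*(((5*3 - 5) - 8)*(Q(-5, -5) + 10)) + 9)**2 = (-72*((5*3 - 5) - 8)*(0 + 10) + 9)**2 = (-72*((15 - 5) - 8)*10 + 9)**2 = (-72*(10 - 8)*10 + 9)**2 = (-144*10 + 9)**2 = (-72*20 + 9)**2 = (-1440 + 9)**2 = (-1431)**2 = 2047761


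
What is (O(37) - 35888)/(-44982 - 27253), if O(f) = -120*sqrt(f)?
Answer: 35888/72235 + 24*sqrt(37)/14447 ≈ 0.50693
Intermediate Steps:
(O(37) - 35888)/(-44982 - 27253) = (-120*sqrt(37) - 35888)/(-44982 - 27253) = (-35888 - 120*sqrt(37))/(-72235) = (-35888 - 120*sqrt(37))*(-1/72235) = 35888/72235 + 24*sqrt(37)/14447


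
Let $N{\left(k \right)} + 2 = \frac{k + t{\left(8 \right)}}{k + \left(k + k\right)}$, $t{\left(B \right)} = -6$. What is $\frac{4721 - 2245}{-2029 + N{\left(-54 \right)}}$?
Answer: $- \frac{66852}{54827} \approx -1.2193$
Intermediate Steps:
$N{\left(k \right)} = -2 + \frac{-6 + k}{3 k}$ ($N{\left(k \right)} = -2 + \frac{k - 6}{k + \left(k + k\right)} = -2 + \frac{-6 + k}{k + 2 k} = -2 + \frac{-6 + k}{3 k}$)
$\frac{4721 - 2245}{-2029 + N{\left(-54 \right)}} = \frac{4721 - 2245}{-2029 - \left(\frac{5}{3} + \frac{2}{-54}\right)} = \frac{2476}{-2029 - \frac{44}{27}} = \frac{2476}{- \frac{54827}{27}} = 2476 \left(- \frac{27}{54827}\right) = - \frac{66852}{54827}$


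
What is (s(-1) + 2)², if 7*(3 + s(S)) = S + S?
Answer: 81/49 ≈ 1.6531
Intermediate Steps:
s(S) = -3 + 2*S/7 (s(S) = -3 + (S + S)/7 = -3 + (2*S)/7 = -3 + 2*S/7)
(s(-1) + 2)² = ((-3 + (2/7)*(-1)) + 2)² = ((-3 - 2/7) + 2)² = (-23/7 + 2)² = (-9/7)² = 81/49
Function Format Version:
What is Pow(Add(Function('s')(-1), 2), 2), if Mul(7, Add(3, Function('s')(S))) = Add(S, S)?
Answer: Rational(81, 49) ≈ 1.6531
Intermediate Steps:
Function('s')(S) = Add(-3, Mul(Rational(2, 7), S)) (Function('s')(S) = Add(-3, Mul(Rational(1, 7), Add(S, S))) = Add(-3, Mul(Rational(1, 7), Mul(2, S))) = Add(-3, Mul(Rational(2, 7), S)))
Pow(Add(Function('s')(-1), 2), 2) = Pow(Add(Add(-3, Mul(Rational(2, 7), -1)), 2), 2) = Pow(Add(Add(-3, Rational(-2, 7)), 2), 2) = Pow(Add(Rational(-23, 7), 2), 2) = Pow(Rational(-9, 7), 2) = Rational(81, 49)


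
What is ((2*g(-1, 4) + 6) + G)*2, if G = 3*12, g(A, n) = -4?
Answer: 68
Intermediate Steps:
G = 36
((2*g(-1, 4) + 6) + G)*2 = ((2*(-4) + 6) + 36)*2 = ((-8 + 6) + 36)*2 = (-2 + 36)*2 = 34*2 = 68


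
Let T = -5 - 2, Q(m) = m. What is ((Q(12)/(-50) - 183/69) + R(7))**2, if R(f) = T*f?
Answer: 890306244/330625 ≈ 2692.8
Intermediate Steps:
T = -7
R(f) = -7*f
((Q(12)/(-50) - 183/69) + R(7))**2 = ((12/(-50) - 183/69) - 7*7)**2 = ((12*(-1/50) - 183*1/69) - 49)**2 = ((-6/25 - 61/23) - 49)**2 = (-1663/575 - 49)**2 = (-29838/575)**2 = 890306244/330625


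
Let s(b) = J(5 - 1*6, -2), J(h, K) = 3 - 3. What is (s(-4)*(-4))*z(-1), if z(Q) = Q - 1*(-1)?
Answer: 0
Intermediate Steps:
z(Q) = 1 + Q (z(Q) = Q + 1 = 1 + Q)
J(h, K) = 0
s(b) = 0
(s(-4)*(-4))*z(-1) = (0*(-4))*(1 - 1) = 0*0 = 0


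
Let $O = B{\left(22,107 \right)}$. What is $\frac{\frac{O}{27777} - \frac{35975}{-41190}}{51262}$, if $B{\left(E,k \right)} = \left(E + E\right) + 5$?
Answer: $\frac{66753059}{3910041960204} \approx 1.7072 \cdot 10^{-5}$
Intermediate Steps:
$B{\left(E,k \right)} = 5 + 2 E$ ($B{\left(E,k \right)} = 2 E + 5 = 5 + 2 E$)
$O = 49$ ($O = 5 + 2 \cdot 22 = 5 + 44 = 49$)
$\frac{\frac{O}{27777} - \frac{35975}{-41190}}{51262} = \frac{\frac{49}{27777} - \frac{35975}{-41190}}{51262} = \left(49 \cdot \frac{1}{27777} - - \frac{7195}{8238}\right) \frac{1}{51262} = \left(\frac{49}{27777} + \frac{7195}{8238}\right) \frac{1}{51262} = \frac{66753059}{76275642} \cdot \frac{1}{51262} = \frac{66753059}{3910041960204}$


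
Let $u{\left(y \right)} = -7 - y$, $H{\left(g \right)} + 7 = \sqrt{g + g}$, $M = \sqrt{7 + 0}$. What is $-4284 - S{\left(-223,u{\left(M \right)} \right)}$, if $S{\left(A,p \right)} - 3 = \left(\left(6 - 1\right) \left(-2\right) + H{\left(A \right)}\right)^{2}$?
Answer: $-4130 + 34 i \sqrt{446} \approx -4130.0 + 718.04 i$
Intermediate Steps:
$M = \sqrt{7} \approx 2.6458$
$H{\left(g \right)} = -7 + \sqrt{2} \sqrt{g}$ ($H{\left(g \right)} = -7 + \sqrt{g + g} = -7 + \sqrt{2 g} = -7 + \sqrt{2} \sqrt{g}$)
$S{\left(A,p \right)} = 3 + \left(-17 + \sqrt{2} \sqrt{A}\right)^{2}$ ($S{\left(A,p \right)} = 3 + \left(\left(6 - 1\right) \left(-2\right) + \left(-7 + \sqrt{2} \sqrt{A}\right)\right)^{2} = 3 + \left(5 \left(-2\right) + \left(-7 + \sqrt{2} \sqrt{A}\right)\right)^{2} = 3 + \left(-10 + \left(-7 + \sqrt{2} \sqrt{A}\right)\right)^{2} = 3 + \left(-17 + \sqrt{2} \sqrt{A}\right)^{2}$)
$-4284 - S{\left(-223,u{\left(M \right)} \right)} = -4284 - \left(3 + \left(-17 + \sqrt{2} \sqrt{-223}\right)^{2}\right) = -4284 - \left(3 + \left(-17 + \sqrt{2} i \sqrt{223}\right)^{2}\right) = -4284 - \left(3 + \left(-17 + i \sqrt{446}\right)^{2}\right) = -4287 - \left(-17 + i \sqrt{446}\right)^{2}$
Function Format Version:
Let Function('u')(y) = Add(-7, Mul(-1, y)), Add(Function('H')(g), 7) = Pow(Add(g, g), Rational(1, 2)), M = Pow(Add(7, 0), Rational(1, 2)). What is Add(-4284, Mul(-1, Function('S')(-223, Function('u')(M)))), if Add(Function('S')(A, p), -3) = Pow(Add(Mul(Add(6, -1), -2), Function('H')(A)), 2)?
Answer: Add(-4130, Mul(34, I, Pow(446, Rational(1, 2)))) ≈ Add(-4130.0, Mul(718.04, I))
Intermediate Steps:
M = Pow(7, Rational(1, 2)) ≈ 2.6458
Function('H')(g) = Add(-7, Mul(Pow(2, Rational(1, 2)), Pow(g, Rational(1, 2)))) (Function('H')(g) = Add(-7, Pow(Add(g, g), Rational(1, 2))) = Add(-7, Pow(Mul(2, g), Rational(1, 2))) = Add(-7, Mul(Pow(2, Rational(1, 2)), Pow(g, Rational(1, 2)))))
Function('S')(A, p) = Add(3, Pow(Add(-17, Mul(Pow(2, Rational(1, 2)), Pow(A, Rational(1, 2)))), 2)) (Function('S')(A, p) = Add(3, Pow(Add(Mul(Add(6, -1), -2), Add(-7, Mul(Pow(2, Rational(1, 2)), Pow(A, Rational(1, 2))))), 2)) = Add(3, Pow(Add(Mul(5, -2), Add(-7, Mul(Pow(2, Rational(1, 2)), Pow(A, Rational(1, 2))))), 2)) = Add(3, Pow(Add(-10, Add(-7, Mul(Pow(2, Rational(1, 2)), Pow(A, Rational(1, 2))))), 2)) = Add(3, Pow(Add(-17, Mul(Pow(2, Rational(1, 2)), Pow(A, Rational(1, 2)))), 2)))
Add(-4284, Mul(-1, Function('S')(-223, Function('u')(M)))) = Add(-4284, Mul(-1, Add(3, Pow(Add(-17, Mul(Pow(2, Rational(1, 2)), Pow(-223, Rational(1, 2)))), 2)))) = Add(-4284, Mul(-1, Add(3, Pow(Add(-17, Mul(Pow(2, Rational(1, 2)), Mul(I, Pow(223, Rational(1, 2))))), 2)))) = Add(-4284, Mul(-1, Add(3, Pow(Add(-17, Mul(I, Pow(446, Rational(1, 2)))), 2)))) = Add(-4284, Add(-3, Mul(-1, Pow(Add(-17, Mul(I, Pow(446, Rational(1, 2)))), 2)))) = Add(-4287, Mul(-1, Pow(Add(-17, Mul(I, Pow(446, Rational(1, 2)))), 2)))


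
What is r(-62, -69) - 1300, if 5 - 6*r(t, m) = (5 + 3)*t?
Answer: -2433/2 ≈ -1216.5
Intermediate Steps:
r(t, m) = ⅚ - 4*t/3 (r(t, m) = ⅚ - (5 + 3)*t/6 = ⅚ - 4*t/3)
r(-62, -69) - 1300 = (⅚ - 4/3*(-62)) - 1300 = (⅚ + 248/3) - 1300 = 167/2 - 1300 = -2433/2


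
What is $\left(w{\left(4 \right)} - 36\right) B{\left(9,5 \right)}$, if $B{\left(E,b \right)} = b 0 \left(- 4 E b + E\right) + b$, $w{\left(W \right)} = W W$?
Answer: $-100$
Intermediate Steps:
$w{\left(W \right)} = W^{2}$
$B{\left(E,b \right)} = b$ ($B{\left(E,b \right)} = b 0 \left(- 4 E b + E\right) + b = b 0 \left(E - 4 E b\right) + b = b 0 + b = 0 + b = b$)
$\left(w{\left(4 \right)} - 36\right) B{\left(9,5 \right)} = \left(4^{2} - 36\right) 5 = \left(16 - 36\right) 5 = \left(-20\right) 5 = -100$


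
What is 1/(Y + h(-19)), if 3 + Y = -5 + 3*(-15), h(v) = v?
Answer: -1/72 ≈ -0.013889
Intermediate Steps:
Y = -53 (Y = -3 + (-5 + 3*(-15)) = -3 + (-5 - 45) = -3 - 50 = -53)
1/(Y + h(-19)) = 1/(-53 - 19) = 1/(-72) = -1/72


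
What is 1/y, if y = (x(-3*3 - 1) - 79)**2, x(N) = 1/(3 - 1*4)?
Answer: 1/6400 ≈ 0.00015625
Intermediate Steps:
x(N) = -1 (x(N) = 1/(3 - 4) = 1/(-1) = -1)
y = 6400 (y = (-1 - 79)**2 = (-80)**2 = 6400)
1/y = 1/6400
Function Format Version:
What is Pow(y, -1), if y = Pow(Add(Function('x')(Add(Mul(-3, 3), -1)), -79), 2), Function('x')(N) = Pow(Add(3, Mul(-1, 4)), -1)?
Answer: Rational(1, 6400) ≈ 0.00015625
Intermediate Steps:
Function('x')(N) = -1 (Function('x')(N) = Pow(Add(3, -4), -1) = Pow(-1, -1) = -1)
y = 6400 (y = Pow(Add(-1, -79), 2) = Pow(-80, 2) = 6400)
Pow(y, -1) = Pow(6400, -1) = Rational(1, 6400)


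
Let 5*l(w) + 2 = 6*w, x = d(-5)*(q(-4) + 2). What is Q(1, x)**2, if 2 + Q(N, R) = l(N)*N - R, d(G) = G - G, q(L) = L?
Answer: 36/25 ≈ 1.4400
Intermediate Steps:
d(G) = 0
x = 0 (x = 0*(-4 + 2) = 0*(-2) = 0)
l(w) = -2/5 + 6*w/5 (l(w) = -2/5 + (6*w)/5 = -2/5 + 6*w/5)
Q(N, R) = -2 - R + N*(-2/5 + 6*N/5) (Q(N, R) = -2 + ((-2/5 + 6*N/5)*N - R) = -2 + (N*(-2/5 + 6*N/5) - R) = -2 + (-R + N*(-2/5 + 6*N/5)) = -2 - R + N*(-2/5 + 6*N/5))
Q(1, x)**2 = (-2 - 1*0 + (2/5)*1*(-1 + 3*1))**2 = (-2 + 0 + (2/5)*1*(-1 + 3))**2 = (-2 + 0 + (2/5)*1*2)**2 = (-2 + 0 + 4/5)**2 = (-6/5)**2 = 36/25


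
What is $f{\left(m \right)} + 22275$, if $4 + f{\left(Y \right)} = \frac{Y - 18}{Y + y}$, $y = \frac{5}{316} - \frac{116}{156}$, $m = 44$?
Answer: $\frac{11877155201}{533287} \approx 22272.0$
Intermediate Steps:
$y = - \frac{8969}{12324}$ ($y = 5 \cdot \frac{1}{316} - \frac{29}{39} = \frac{5}{316} - \frac{29}{39} = - \frac{8969}{12324} \approx -0.72777$)
$f{\left(Y \right)} = -4 + \frac{-18 + Y}{- \frac{8969}{12324} + Y}$ ($f{\left(Y \right)} = -4 + \frac{Y - 18}{Y - \frac{8969}{12324}} = -4 + \frac{-18 + Y}{- \frac{8969}{12324} + Y}$)
$f{\left(m \right)} + 22275 = \frac{4 \left(-46489 - 406692\right)}{-8969 + 12324 \cdot 44} + 22275 = \frac{4 \left(-46489 - 406692\right)}{-8969 + 542256} + 22275 = 4 \cdot \frac{1}{533287} \left(-453181\right) + 22275 = - \frac{1812724}{533287} + 22275 = \frac{11877155201}{533287}$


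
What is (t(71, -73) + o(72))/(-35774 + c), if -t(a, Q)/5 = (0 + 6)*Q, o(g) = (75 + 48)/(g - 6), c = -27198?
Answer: -48221/1385384 ≈ -0.034807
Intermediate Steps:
o(g) = 123/(-6 + g)
t(a, Q) = -30*Q (t(a, Q) = -5*(0 + 6)*Q = -30*Q)
(t(71, -73) + o(72))/(-35774 + c) = (-30*(-73) + 123/(-6 + 72))/(-35774 - 27198) = (2190 + 123/66)/(-62972) = (2190 + 123*(1/66))*(-1/62972) = (2190 + 41/22)*(-1/62972) = (48221/22)*(-1/62972) = -48221/1385384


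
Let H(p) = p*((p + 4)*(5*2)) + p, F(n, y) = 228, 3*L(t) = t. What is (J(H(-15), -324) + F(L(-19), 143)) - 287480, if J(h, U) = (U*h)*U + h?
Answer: 171350143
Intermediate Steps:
L(t) = t/3
H(p) = p + p*(40 + 10*p) (H(p) = p*((4 + p)*10) + p = p*(40 + 10*p) + p = p + p*(40 + 10*p))
J(h, U) = h + h*U² (J(h, U) = h*U² + h = h + h*U²)
(J(H(-15), -324) + F(L(-19), 143)) - 287480 = ((-15*(41 + 10*(-15)))*(1 + (-324)²) + 228) - 287480 = ((-15*(41 - 150))*(1 + 104976) + 228) - 287480 = (-15*(-109)*104977 + 228) - 287480 = (1635*104977 + 228) - 287480 = (171637395 + 228) - 287480 = 171637623 - 287480 = 171350143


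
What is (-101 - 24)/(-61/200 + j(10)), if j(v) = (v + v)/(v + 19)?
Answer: -725000/2231 ≈ -324.97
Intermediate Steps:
j(v) = 2*v/(19 + v) (j(v) = (2*v)/(19 + v) = 2*v/(19 + v))
(-101 - 24)/(-61/200 + j(10)) = (-101 - 24)/(-61/200 + 2*10/(19 + 10)) = -125/(-61*1/200 + 2*10/29) = -125/(-61/200 + 2*10*(1/29)) = -125/(-61/200 + 20/29) = -125/2231/5800 = -125*5800/2231 = -725000/2231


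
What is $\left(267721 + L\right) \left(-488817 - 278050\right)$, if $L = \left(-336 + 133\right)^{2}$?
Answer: $-236908222310$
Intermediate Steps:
$L = 41209$ ($L = \left(-203\right)^{2} = 41209$)
$\left(267721 + L\right) \left(-488817 - 278050\right) = \left(267721 + 41209\right) \left(-488817 - 278050\right) = 308930 \left(-766867\right) = -236908222310$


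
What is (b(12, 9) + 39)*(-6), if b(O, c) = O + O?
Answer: -378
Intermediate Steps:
b(O, c) = 2*O
(b(12, 9) + 39)*(-6) = (2*12 + 39)*(-6) = (24 + 39)*(-6) = 63*(-6) = -378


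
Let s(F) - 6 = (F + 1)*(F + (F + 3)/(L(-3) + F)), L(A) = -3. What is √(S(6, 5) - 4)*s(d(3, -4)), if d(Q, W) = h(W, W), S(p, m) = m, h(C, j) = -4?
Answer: 123/7 ≈ 17.571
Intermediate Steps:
d(Q, W) = -4
s(F) = 6 + (1 + F)*(F + (3 + F)/(-3 + F)) (s(F) = 6 + (F + 1)*(F + (F + 3)/(-3 + F)) = 6 + (1 + F)*(F + (3 + F)/(-3 + F)))
√(S(6, 5) - 4)*s(d(3, -4)) = √(5 - 4)*((-15 + (-4)³ - 1*(-4)² + 7*(-4))/(-3 - 4)) = √1*((-15 - 64 - 1*16 - 28)/(-7)) = 1*(-(-15 - 64 - 16 - 28)/7) = 1*(-⅐*(-123)) = 1*(123/7) = 123/7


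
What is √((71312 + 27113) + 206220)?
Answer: √304645 ≈ 551.95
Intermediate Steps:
√((71312 + 27113) + 206220) = √(98425 + 206220) = √304645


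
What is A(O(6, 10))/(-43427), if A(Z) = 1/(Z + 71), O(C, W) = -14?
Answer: -1/2475339 ≈ -4.0399e-7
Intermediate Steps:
A(Z) = 1/(71 + Z)
A(O(6, 10))/(-43427) = 1/((71 - 14)*(-43427)) = -1/43427/57 = (1/57)*(-1/43427) = -1/2475339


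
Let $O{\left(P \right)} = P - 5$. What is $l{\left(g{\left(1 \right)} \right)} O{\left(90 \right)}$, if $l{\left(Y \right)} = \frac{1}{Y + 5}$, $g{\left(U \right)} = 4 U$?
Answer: $\frac{85}{9} \approx 9.4444$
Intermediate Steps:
$l{\left(Y \right)} = \frac{1}{5 + Y}$
$O{\left(P \right)} = -5 + P$ ($O{\left(P \right)} = P - 5 = -5 + P$)
$l{\left(g{\left(1 \right)} \right)} O{\left(90 \right)} = \frac{-5 + 90}{5 + 4 \cdot 1} = \frac{1}{5 + 4} \cdot 85 = \frac{1}{9} \cdot 85 = \frac{85}{9}$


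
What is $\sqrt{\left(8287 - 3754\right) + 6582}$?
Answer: $3 \sqrt{1235} \approx 105.43$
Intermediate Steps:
$\sqrt{\left(8287 - 3754\right) + 6582} = \sqrt{4533 + 6582} = \sqrt{11115} = 3 \sqrt{1235}$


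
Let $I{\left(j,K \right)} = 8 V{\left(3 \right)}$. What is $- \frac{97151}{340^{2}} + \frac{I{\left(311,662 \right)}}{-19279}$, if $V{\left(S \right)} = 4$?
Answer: $- \frac{1876673329}{2228652400} \approx -0.84207$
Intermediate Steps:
$I{\left(j,K \right)} = 32$ ($I{\left(j,K \right)} = 8 \cdot 4 = 32$)
$- \frac{97151}{340^{2}} + \frac{I{\left(311,662 \right)}}{-19279} = - \frac{97151}{340^{2}} + \frac{32}{-19279} = - \frac{97151}{115600} + 32 \left(- \frac{1}{19279}\right) = \left(-97151\right) \frac{1}{115600} - \frac{32}{19279} = - \frac{97151}{115600} - \frac{32}{19279} = - \frac{1876673329}{2228652400}$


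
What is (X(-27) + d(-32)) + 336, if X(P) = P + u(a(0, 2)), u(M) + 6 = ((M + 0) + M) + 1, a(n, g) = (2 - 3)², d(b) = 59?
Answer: 365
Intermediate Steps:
a(n, g) = 1 (a(n, g) = (-1)² = 1)
u(M) = -5 + 2*M (u(M) = -6 + (((M + 0) + M) + 1) = -6 + ((M + M) + 1) = -6 + (2*M + 1) = -6 + (1 + 2*M) = -5 + 2*M)
X(P) = -3 + P (X(P) = P + (-5 + 2*1) = P + (-5 + 2) = P - 3 = -3 + P)
(X(-27) + d(-32)) + 336 = ((-3 - 27) + 59) + 336 = (-30 + 59) + 336 = 29 + 336 = 365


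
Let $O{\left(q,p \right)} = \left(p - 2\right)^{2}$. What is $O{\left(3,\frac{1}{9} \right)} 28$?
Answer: $\frac{8092}{81} \approx 99.901$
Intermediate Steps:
$O{\left(q,p \right)} = \left(-2 + p\right)^{2}$
$O{\left(3,\frac{1}{9} \right)} 28 = \left(-2 + \frac{1}{9}\right)^{2} \cdot 28 = \left(- \frac{17}{9}\right)^{2} \cdot 28 = \frac{289}{81} \cdot 28 = \frac{8092}{81}$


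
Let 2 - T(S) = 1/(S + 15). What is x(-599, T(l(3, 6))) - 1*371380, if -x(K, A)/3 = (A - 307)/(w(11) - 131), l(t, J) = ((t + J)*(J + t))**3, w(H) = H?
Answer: -7895047265281/21258240 ≈ -3.7139e+5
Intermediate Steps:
l(t, J) = (J + t)**6 (l(t, J) = ((J + t)*(J + t))**3 = ((J + t)**2)**3 = (J + t)**6)
T(S) = 2 - 1/(15 + S) (T(S) = 2 - 1/(S + 15) = 2 - 1/(15 + S))
x(K, A) = -307/40 + A/40 (x(K, A) = -3*(A - 307)/(11 - 131) = -3*(-307 + A)/(-120) = -3*(-307 + A)*(-1)/120 = -3*(307/120 - A/120) = -307/40 + A/40)
x(-599, T(l(3, 6))) - 1*371380 = (-307/40 + ((29 + 2*(6 + 3)**6)/(15 + (6 + 3)**6))/40) - 1*371380 = (-307/40 + ((29 + 2*9**6)/(15 + 9**6))/40) - 371380 = (-307/40 + ((29 + 2*531441)/(15 + 531441))/40) - 371380 = (-307/40 + ((29 + 1062882)/531456)/40) - 371380 = (-307/40 + ((1/531456)*1062911)/40) - 371380 = (-307/40 + (1/40)*(1062911/531456)) - 371380 = (-307/40 + 1062911/21258240) - 371380 = -162094081/21258240 - 371380 = -7895047265281/21258240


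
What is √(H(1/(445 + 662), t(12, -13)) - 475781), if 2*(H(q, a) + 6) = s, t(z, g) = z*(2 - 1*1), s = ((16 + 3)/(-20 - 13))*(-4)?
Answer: I*√518130789/33 ≈ 689.77*I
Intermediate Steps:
s = 76/33 (s = (19/(-33))*(-4) = (19*(-1/33))*(-4) = -19/33*(-4) = 76/33 ≈ 2.3030)
t(z, g) = z (t(z, g) = z*(2 - 1) = z*1 = z)
H(q, a) = -160/33 (H(q, a) = -6 + (½)*(76/33) = -6 + 38/33 = -160/33)
√(H(1/(445 + 662), t(12, -13)) - 475781) = √(-160/33 - 475781) = √(-15700933/33) = I*√518130789/33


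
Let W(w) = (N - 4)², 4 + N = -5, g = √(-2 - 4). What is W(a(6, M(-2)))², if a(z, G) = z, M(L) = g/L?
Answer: 28561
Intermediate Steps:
g = I*√6 (g = √(-6) = I*√6 ≈ 2.4495*I)
M(L) = I*√6/L (M(L) = (I*√6)/L = I*√6/L)
N = -9 (N = -4 - 5 = -9)
W(w) = 169 (W(w) = (-9 - 4)² = (-13)² = 169)
W(a(6, M(-2)))² = 169² = 28561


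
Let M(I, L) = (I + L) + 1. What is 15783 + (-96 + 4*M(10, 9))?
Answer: 15767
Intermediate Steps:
M(I, L) = 1 + I + L
15783 + (-96 + 4*M(10, 9)) = 15783 + (-96 + 4*(1 + 10 + 9)) = 15783 + (-96 + 4*20) = 15783 + (-96 + 80) = 15783 - 16 = 15767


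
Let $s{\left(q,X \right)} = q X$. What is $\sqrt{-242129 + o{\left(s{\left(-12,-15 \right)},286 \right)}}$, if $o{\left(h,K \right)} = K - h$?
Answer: $i \sqrt{242023} \approx 491.96 i$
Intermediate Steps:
$s{\left(q,X \right)} = X q$
$\sqrt{-242129 + o{\left(s{\left(-12,-15 \right)},286 \right)}} = \sqrt{-242129 + \left(286 - \left(-15\right) \left(-12\right)\right)} = \sqrt{-242129 + \left(286 - 180\right)} = \sqrt{-242129 + 106} = \sqrt{-242023} = i \sqrt{242023}$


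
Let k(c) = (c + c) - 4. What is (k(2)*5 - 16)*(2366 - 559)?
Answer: -28912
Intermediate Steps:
k(c) = -4 + 2*c (k(c) = 2*c - 4 = -4 + 2*c)
(k(2)*5 - 16)*(2366 - 559) = ((-4 + 2*2)*5 - 16)*(2366 - 559) = ((-4 + 4)*5 - 16)*1807 = (0*5 - 16)*1807 = (0 - 16)*1807 = -16*1807 = -28912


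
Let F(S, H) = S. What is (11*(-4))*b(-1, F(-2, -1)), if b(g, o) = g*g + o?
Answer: 44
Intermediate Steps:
b(g, o) = o + g² (b(g, o) = g² + o = o + g²)
(11*(-4))*b(-1, F(-2, -1)) = (11*(-4))*(-2 + (-1)²) = -44*(-2 + 1) = -44*(-1) = 44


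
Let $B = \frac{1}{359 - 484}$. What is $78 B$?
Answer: $- \frac{78}{125} \approx -0.624$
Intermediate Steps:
$B = - \frac{1}{125}$ ($B = \frac{1}{-125} = - \frac{1}{125} \approx -0.008$)
$78 B = 78 \left(- \frac{1}{125}\right) = - \frac{78}{125}$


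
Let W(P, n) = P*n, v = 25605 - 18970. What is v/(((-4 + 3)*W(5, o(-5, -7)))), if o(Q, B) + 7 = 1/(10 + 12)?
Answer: 29194/153 ≈ 190.81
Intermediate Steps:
o(Q, B) = -153/22 (o(Q, B) = -7 + 1/(10 + 12) = -7 + 1/22 = -153/22)
v = 6635
v/(((-4 + 3)*W(5, o(-5, -7)))) = 6635/(((-4 + 3)*(5*(-153/22)))) = 6635/((-1*(-765/22))) = 6635/(765/22) = 6635*(22/765) = 29194/153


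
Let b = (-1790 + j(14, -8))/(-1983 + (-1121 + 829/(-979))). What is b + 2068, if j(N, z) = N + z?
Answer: 6287732396/3039645 ≈ 2068.6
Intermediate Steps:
b = 1746536/3039645 (b = (-1790 + (14 - 8))/(-1983 + (-1121 + 829/(-979))) = (-1790 + 6)/(-1983 + (-1121 + 829*(-1/979))) = -1784/(-1983 + (-1121 - 829/979)) = -1784/(-1983 - 1098288/979) = -1784/(-3039645/979) = -1784*(-979/3039645) = 1746536/3039645 ≈ 0.57459)
b + 2068 = 1746536/3039645 + 2068 = 6287732396/3039645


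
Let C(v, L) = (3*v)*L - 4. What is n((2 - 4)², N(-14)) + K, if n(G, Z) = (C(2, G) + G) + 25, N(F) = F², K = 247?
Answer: 296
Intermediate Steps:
C(v, L) = -4 + 3*L*v (C(v, L) = 3*L*v - 4 = -4 + 3*L*v)
n(G, Z) = 21 + 7*G (n(G, Z) = ((-4 + 3*G*2) + G) + 25 = ((-4 + 6*G) + G) + 25 = (-4 + 7*G) + 25 = 21 + 7*G)
n((2 - 4)², N(-14)) + K = (21 + 7*(2 - 4)²) + 247 = (21 + 7*(-2)²) + 247 = (21 + 7*4) + 247 = (21 + 28) + 247 = 49 + 247 = 296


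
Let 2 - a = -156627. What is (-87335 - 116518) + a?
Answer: -47224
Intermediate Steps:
a = 156629 (a = 2 - 1*(-156627) = 2 + 156627 = 156629)
(-87335 - 116518) + a = (-87335 - 116518) + 156629 = -203853 + 156629 = -47224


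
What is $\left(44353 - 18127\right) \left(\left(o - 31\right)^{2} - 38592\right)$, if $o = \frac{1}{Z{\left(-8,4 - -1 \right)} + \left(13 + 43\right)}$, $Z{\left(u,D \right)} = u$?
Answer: $- \frac{126328892143}{128} \approx -9.8694 \cdot 10^{8}$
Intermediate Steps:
$o = \frac{1}{48}$ ($o = \frac{1}{-8 + \left(13 + 43\right)} = \frac{1}{-8 + 56} = \frac{1}{48} \approx 0.020833$)
$\left(44353 - 18127\right) \left(\left(o - 31\right)^{2} - 38592\right) = \left(44353 - 18127\right) \left(\left(\frac{1}{48} - 31\right)^{2} - 38592\right) = 26226 \left(\left(- \frac{1487}{48}\right)^{2} - 38592\right) = 26226 \left(\frac{2211169}{2304} - 38592\right) = 26226 \left(- \frac{86704799}{2304}\right) = - \frac{126328892143}{128}$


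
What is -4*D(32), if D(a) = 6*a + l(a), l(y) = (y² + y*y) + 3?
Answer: -8972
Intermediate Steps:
l(y) = 3 + 2*y² (l(y) = (y² + y²) + 3 = 2*y² + 3 = 3 + 2*y²)
D(a) = 3 + 2*a² + 6*a (D(a) = 6*a + (3 + 2*a²) = 3 + 2*a² + 6*a)
-4*D(32) = -4*(3 + 2*32² + 6*32) = -4*(3 + 2*1024 + 192) = -4*(3 + 2048 + 192) = -4*2243 = -8972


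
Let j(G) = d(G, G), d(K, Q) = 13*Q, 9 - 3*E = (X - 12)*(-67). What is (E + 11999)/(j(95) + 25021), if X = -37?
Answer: 32723/78768 ≈ 0.41544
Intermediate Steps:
E = -3274/3 (E = 3 - (-37 - 12)*(-67)/3 = 3 - (-49)*(-67)/3 = 3 - 1/3*3283 = 3 - 3283/3 = -3274/3 ≈ -1091.3)
j(G) = 13*G
(E + 11999)/(j(95) + 25021) = (-3274/3 + 11999)/(13*95 + 25021) = 32723/(3*(1235 + 25021)) = (32723/3)/26256 = (32723/3)*(1/26256) = 32723/78768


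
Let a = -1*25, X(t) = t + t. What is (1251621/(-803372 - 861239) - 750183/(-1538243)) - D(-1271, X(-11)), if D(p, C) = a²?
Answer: -228719524416245/365796602639 ≈ -625.26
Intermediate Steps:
X(t) = 2*t
a = -25
D(p, C) = 625 (D(p, C) = (-25)² = 625)
(1251621/(-803372 - 861239) - 750183/(-1538243)) - D(-1271, X(-11)) = (1251621/(-803372 - 861239) - 750183/(-1538243)) - 1*625 = (1251621/(-1664611) - 750183*(-1/1538243)) - 625 = (1251621*(-1/1664611) + 107169/219749) - 625 = (-1251621/1664611 + 107169/219749) - 625 = -96647766870/365796602639 - 625 = -228719524416245/365796602639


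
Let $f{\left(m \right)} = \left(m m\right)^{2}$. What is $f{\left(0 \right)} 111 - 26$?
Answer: $-26$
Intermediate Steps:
$f{\left(m \right)} = m^{4}$ ($f{\left(m \right)} = \left(m^{2}\right)^{2} = m^{4}$)
$f{\left(0 \right)} 111 - 26 = 0^{4} \cdot 111 - 26 = 0 \cdot 111 - 26 = 0 - 26 = -26$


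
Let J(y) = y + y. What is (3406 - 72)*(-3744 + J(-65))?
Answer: -12915916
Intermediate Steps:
J(y) = 2*y
(3406 - 72)*(-3744 + J(-65)) = (3406 - 72)*(-3744 + 2*(-65)) = 3334*(-3744 - 130) = 3334*(-3874) = -12915916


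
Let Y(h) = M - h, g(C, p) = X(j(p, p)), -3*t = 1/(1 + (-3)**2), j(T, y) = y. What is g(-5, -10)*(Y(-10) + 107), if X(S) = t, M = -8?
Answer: -109/30 ≈ -3.6333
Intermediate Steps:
t = -1/30 (t = -1/(3*(1 + (-3)**2)) = -1/(3*(1 + 9)) = -1/3/10 = -1/3*1/10 = -1/30 ≈ -0.033333)
X(S) = -1/30
g(C, p) = -1/30
Y(h) = -8 - h
g(-5, -10)*(Y(-10) + 107) = -((-8 - 1*(-10)) + 107)/30 = -((-8 + 10) + 107)/30 = -(2 + 107)/30 = -1/30*109 = -109/30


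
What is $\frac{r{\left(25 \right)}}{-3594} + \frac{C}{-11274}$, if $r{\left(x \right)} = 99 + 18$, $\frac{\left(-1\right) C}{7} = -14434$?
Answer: $- \frac{60741605}{6753126} \approx -8.9946$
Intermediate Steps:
$C = 101038$ ($C = \left(-7\right) \left(-14434\right) = 101038$)
$r{\left(x \right)} = 117$
$\frac{r{\left(25 \right)}}{-3594} + \frac{C}{-11274} = \frac{117}{-3594} + \frac{101038}{-11274} = 117 \left(- \frac{1}{3594}\right) + 101038 \left(- \frac{1}{11274}\right) = - \frac{39}{1198} - \frac{50519}{5637} = - \frac{60741605}{6753126}$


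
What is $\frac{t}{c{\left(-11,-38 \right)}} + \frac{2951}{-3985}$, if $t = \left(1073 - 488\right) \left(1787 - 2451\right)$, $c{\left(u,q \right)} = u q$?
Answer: $- \frac{774583459}{832865} \approx -930.02$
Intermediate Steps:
$c{\left(u,q \right)} = q u$
$t = -388440$ ($t = 585 \left(-664\right) = -388440$)
$\frac{t}{c{\left(-11,-38 \right)}} + \frac{2951}{-3985} = - \frac{388440}{\left(-38\right) \left(-11\right)} + \frac{2951}{-3985} = - \frac{388440}{418} + 2951 \left(- \frac{1}{3985}\right) = \left(-388440\right) \frac{1}{418} - \frac{2951}{3985} = - \frac{194220}{209} - \frac{2951}{3985} = - \frac{774583459}{832865}$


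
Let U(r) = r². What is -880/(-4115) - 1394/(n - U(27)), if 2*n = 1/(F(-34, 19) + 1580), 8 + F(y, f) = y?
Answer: 3923640840/1845497669 ≈ 2.1261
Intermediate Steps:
F(y, f) = -8 + y
n = 1/3076 (n = 1/(2*((-8 - 34) + 1580)) = 1/(2*(-42 + 1580)) = (½)/1538 = (½)*(1/1538) = 1/3076 ≈ 0.00032510)
-880/(-4115) - 1394/(n - U(27)) = -880/(-4115) - 1394/(1/3076 - 1*27²) = -880*(-1/4115) - 1394/(1/3076 - 1*729) = 176/823 - 1394/(1/3076 - 729) = 176/823 - 1394/(-2242403/3076) = 176/823 - 1394*(-3076/2242403) = 176/823 + 4287944/2242403 = 3923640840/1845497669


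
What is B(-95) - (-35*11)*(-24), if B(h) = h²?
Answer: -215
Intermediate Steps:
B(-95) - (-35*11)*(-24) = (-95)² - (-35*11)*(-24) = 9025 - (-385)*(-24) = 9025 - 1*9240 = 9025 - 9240 = -215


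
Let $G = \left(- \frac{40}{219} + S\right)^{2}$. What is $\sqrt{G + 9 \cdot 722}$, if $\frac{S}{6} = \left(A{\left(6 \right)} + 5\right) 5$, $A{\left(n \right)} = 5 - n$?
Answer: $\frac{11 \sqrt{8266018}}{219} \approx 144.41$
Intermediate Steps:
$S = 120$ ($S = 6 \left(\left(5 - 6\right) + 5\right) 5 = 6 \left(-1 + 5\right) 5 = 6 \cdot 4 \cdot 5 = 6 \cdot 20 = 120$)
$G = \frac{688537600}{47961}$ ($G = \left(- \frac{40}{219} + 120\right)^{2} = \left(\frac{26240}{219}\right)^{2} = \frac{688537600}{47961} \approx 14356.0$)
$\sqrt{G + 9 \cdot 722} = \sqrt{\frac{688537600}{47961} + 9 \cdot 722} = \sqrt{\frac{688537600}{47961} + 6498} = \sqrt{\frac{1000188178}{47961}} = \frac{11 \sqrt{8266018}}{219}$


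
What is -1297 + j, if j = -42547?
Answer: -43844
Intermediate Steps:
-1297 + j = -1297 - 42547 = -43844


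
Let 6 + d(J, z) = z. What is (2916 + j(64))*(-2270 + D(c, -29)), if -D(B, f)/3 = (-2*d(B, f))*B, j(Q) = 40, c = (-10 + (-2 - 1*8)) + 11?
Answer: -1123280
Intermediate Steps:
d(J, z) = -6 + z
c = -9 (c = (-10 + (-2 - 8)) + 11 = (-10 - 10) + 11 = -20 + 11 = -9)
D(B, f) = -3*B*(12 - 2*f) (D(B, f) = -3*(-2*(-6 + f))*B = -3*(12 - 2*f)*B = -3*B*(12 - 2*f))
(2916 + j(64))*(-2270 + D(c, -29)) = (2916 + 40)*(-2270 + 6*(-9)*(-6 - 29)) = 2956*(-2270 + 6*(-9)*(-35)) = 2956*(-2270 + 1890) = 2956*(-380) = -1123280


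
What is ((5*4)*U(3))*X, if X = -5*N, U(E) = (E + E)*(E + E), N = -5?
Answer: 18000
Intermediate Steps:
U(E) = 4*E² (U(E) = (2*E)*(2*E) = 4*E²)
X = 25 (X = -5*(-5) = 25)
((5*4)*U(3))*X = ((5*4)*(4*3²))*25 = (20*(4*9))*25 = (20*36)*25 = 720*25 = 18000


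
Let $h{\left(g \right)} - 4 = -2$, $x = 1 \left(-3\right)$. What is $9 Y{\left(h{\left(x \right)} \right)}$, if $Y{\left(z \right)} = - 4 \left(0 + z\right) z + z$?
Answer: $-126$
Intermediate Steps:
$x = -3$
$h{\left(g \right)} = 2$ ($h{\left(g \right)} = 4 - 2 = 2$)
$Y{\left(z \right)} = z - 4 z^{2}$ ($Y{\left(z \right)} = - 4 z z + z = - 4 z^{2} + z = z - 4 z^{2}$)
$9 Y{\left(h{\left(x \right)} \right)} = 9 \cdot 2 \left(1 - 8\right) = 9 \cdot 2 \left(-7\right) = 9 \left(-14\right) = -126$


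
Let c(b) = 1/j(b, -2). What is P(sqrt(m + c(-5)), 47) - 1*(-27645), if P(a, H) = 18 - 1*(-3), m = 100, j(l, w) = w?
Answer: 27666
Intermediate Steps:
c(b) = -1/2 (c(b) = 1/(-2) = -1/2)
P(a, H) = 21 (P(a, H) = 18 + 3 = 21)
P(sqrt(m + c(-5)), 47) - 1*(-27645) = 21 - 1*(-27645) = 21 + 27645 = 27666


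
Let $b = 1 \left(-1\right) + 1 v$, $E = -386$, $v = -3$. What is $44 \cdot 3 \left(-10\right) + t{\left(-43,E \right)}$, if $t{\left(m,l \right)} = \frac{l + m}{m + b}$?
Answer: $- \frac{61611}{47} \approx -1310.9$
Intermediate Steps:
$b = -4$ ($b = 1 \left(-1\right) + 1 \left(-3\right) = -1 - 3 = -4$)
$t{\left(m,l \right)} = \frac{l + m}{-4 + m}$ ($t{\left(m,l \right)} = \frac{l + m}{m - 4} = \frac{l + m}{-4 + m}$)
$44 \cdot 3 \left(-10\right) + t{\left(-43,E \right)} = 44 \cdot 3 \left(-10\right) + \frac{-386 - 43}{-4 - 43} = 132 \left(-10\right) + \frac{1}{-47} \left(-429\right) = -1320 - - \frac{429}{47} = -1320 + \frac{429}{47} = - \frac{61611}{47}$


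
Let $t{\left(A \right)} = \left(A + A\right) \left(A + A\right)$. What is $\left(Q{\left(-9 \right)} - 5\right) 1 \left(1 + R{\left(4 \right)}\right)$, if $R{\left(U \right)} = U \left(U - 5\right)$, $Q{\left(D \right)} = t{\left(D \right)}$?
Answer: $-957$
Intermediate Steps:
$t{\left(A \right)} = 4 A^{2}$ ($t{\left(A \right)} = 2 A 2 A = 4 A^{2}$)
$Q{\left(D \right)} = 4 D^{2}$
$R{\left(U \right)} = U \left(-5 + U\right)$
$\left(Q{\left(-9 \right)} - 5\right) 1 \left(1 + R{\left(4 \right)}\right) = \left(4 \left(-9\right)^{2} - 5\right) 1 \left(1 + 4 \left(-5 + 4\right)\right) = \left(4 \cdot 81 - 5\right) 1 \left(1 + 4 \left(-1\right)\right) = \left(324 - 5\right) 1 \left(1 - 4\right) = 319 \cdot 1 \left(-3\right) = 319 \left(-3\right) = -957$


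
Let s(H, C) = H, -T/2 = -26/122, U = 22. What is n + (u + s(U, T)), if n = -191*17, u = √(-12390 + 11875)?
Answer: -3225 + I*√515 ≈ -3225.0 + 22.694*I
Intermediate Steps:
T = 26/61 (T = -(-52)/122 = -2*(-13/61) = 26/61 ≈ 0.42623)
u = I*√515 (u = √(-515) = I*√515 ≈ 22.694*I)
n = -3247
n + (u + s(U, T)) = -3247 + (I*√515 + 22) = -3247 + (22 + I*√515) = -3225 + I*√515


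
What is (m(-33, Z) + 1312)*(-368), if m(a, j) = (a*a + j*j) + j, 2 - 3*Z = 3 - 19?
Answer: -899024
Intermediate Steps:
Z = 6 (Z = 2/3 - (3 - 19)/3 = 2/3 - 1/3*(-16) = 2/3 + 16/3 = 6)
m(a, j) = j + a**2 + j**2 (m(a, j) = (a**2 + j**2) + j = j + a**2 + j**2)
(m(-33, Z) + 1312)*(-368) = ((6 + (-33)**2 + 6**2) + 1312)*(-368) = ((6 + 1089 + 36) + 1312)*(-368) = (1131 + 1312)*(-368) = 2443*(-368) = -899024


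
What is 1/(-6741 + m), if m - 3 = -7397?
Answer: -1/14135 ≈ -7.0746e-5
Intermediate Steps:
m = -7394 (m = 3 - 7397 = -7394)
1/(-6741 + m) = 1/(-6741 - 7394) = 1/(-14135) = -1/14135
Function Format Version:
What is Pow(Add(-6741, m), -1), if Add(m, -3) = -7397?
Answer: Rational(-1, 14135) ≈ -7.0746e-5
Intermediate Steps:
m = -7394 (m = Add(3, -7397) = -7394)
Pow(Add(-6741, m), -1) = Pow(Add(-6741, -7394), -1) = Pow(-14135, -1) = Rational(-1, 14135)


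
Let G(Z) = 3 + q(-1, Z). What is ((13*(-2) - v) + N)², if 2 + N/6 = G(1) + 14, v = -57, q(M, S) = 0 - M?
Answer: 16129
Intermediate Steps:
q(M, S) = -M
G(Z) = 4 (G(Z) = 3 - 1*(-1) = 3 + 1 = 4)
N = 96 (N = -12 + 6*(4 + 14) = -12 + 6*18 = -12 + 108 = 96)
((13*(-2) - v) + N)² = ((13*(-2) - 1*(-57)) + 96)² = ((-26 + 57) + 96)² = (31 + 96)² = 127² = 16129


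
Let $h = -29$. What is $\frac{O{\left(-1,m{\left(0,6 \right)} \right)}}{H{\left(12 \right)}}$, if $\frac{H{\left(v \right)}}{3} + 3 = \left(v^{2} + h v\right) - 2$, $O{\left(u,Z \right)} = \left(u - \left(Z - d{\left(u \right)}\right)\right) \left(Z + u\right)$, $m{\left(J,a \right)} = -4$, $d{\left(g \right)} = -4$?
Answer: $- \frac{5}{627} \approx -0.0079745$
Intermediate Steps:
$O{\left(u,Z \right)} = \left(Z + u\right) \left(-4 + u - Z\right)$ ($O{\left(u,Z \right)} = \left(u - \left(4 + Z\right)\right) \left(Z + u\right) = \left(-4 + u - Z\right) \left(Z + u\right) = \left(Z + u\right) \left(-4 + u - Z\right)$)
$H{\left(v \right)} = -15 - 87 v + 3 v^{2}$ ($H{\left(v \right)} = -9 + 3 \left(\left(v^{2} - 29 v\right) - 2\right) = -9 + 3 \left(-2 + v^{2} - 29 v\right) = -9 - \left(6 - 3 v^{2} + 87 v\right) = -15 - 87 v + 3 v^{2}$)
$\frac{O{\left(-1,m{\left(0,6 \right)} \right)}}{H{\left(12 \right)}} = \frac{\left(-1\right)^{2} - \left(-4\right)^{2} - -16 - -4}{-15 - 1044 + 3 \cdot 12^{2}} = \frac{1 - 16 + 16 + 4}{-15 - 1044 + 3 \cdot 144} = \frac{1 - 16 + 16 + 4}{-15 - 1044 + 432} = \frac{5}{-627} = 5 \left(- \frac{1}{627}\right) = - \frac{5}{627}$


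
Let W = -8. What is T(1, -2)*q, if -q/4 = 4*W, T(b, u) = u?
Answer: -256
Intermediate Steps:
q = 128 (q = -16*(-8) = -4*(-32) = 128)
T(1, -2)*q = -2*128 = -256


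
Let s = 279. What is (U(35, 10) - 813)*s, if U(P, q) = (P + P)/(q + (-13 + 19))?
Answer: -1804851/8 ≈ -2.2561e+5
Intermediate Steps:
U(P, q) = 2*P/(6 + q) (U(P, q) = (2*P)/(q + 6) = (2*P)/(6 + q) = 2*P/(6 + q))
(U(35, 10) - 813)*s = (2*35/(6 + 10) - 813)*279 = (2*35/16 - 813)*279 = (2*35*(1/16) - 813)*279 = (35/8 - 813)*279 = -6469/8*279 = -1804851/8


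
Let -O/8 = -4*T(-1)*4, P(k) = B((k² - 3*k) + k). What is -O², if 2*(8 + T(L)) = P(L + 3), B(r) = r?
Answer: -1048576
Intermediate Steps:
P(k) = k² - 2*k (P(k) = (k² - 3*k) + k = k² - 2*k)
T(L) = -8 + (1 + L)*(3 + L)/2 (T(L) = -8 + ((L + 3)*(-2 + (L + 3)))/2 = -8 + ((3 + L)*(-2 + (3 + L)))/2 = -8 + ((3 + L)*(1 + L))/2 = -8 + ((1 + L)*(3 + L))/2 = -8 + (1 + L)*(3 + L)/2)
O = -1024 (O = -8*(-4*(-8 + (1 - 1)*(3 - 1)/2))*4 = -8*(-4*(-8 + (½)*0*2))*4 = -8*(-4*(-8 + 0))*4 = -8*(-4*(-8))*4 = -256*4 = -8*128 = -1024)
-O² = -1*(-1024)² = -1*1048576 = -1048576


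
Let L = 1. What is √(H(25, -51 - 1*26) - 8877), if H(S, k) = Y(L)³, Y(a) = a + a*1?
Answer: 7*I*√181 ≈ 94.175*I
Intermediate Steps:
Y(a) = 2*a (Y(a) = a + a = 2*a)
H(S, k) = 8 (H(S, k) = (2*1)³ = 2³ = 8)
√(H(25, -51 - 1*26) - 8877) = √(8 - 8877) = √(-8869) = 7*I*√181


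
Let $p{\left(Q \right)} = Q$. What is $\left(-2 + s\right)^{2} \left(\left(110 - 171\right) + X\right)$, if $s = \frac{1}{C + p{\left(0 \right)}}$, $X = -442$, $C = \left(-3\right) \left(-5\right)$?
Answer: $- \frac{423023}{225} \approx -1880.1$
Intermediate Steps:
$C = 15$
$s = \frac{1}{15}$ ($s = \frac{1}{15 + 0} = \frac{1}{15} \approx 0.066667$)
$\left(-2 + s\right)^{2} \left(\left(110 - 171\right) + X\right) = \left(-2 + \frac{1}{15}\right)^{2} \left(\left(110 - 171\right) - 442\right) = \left(- \frac{29}{15}\right)^{2} \left(-61 - 442\right) = \frac{841}{225} \left(-503\right) = - \frac{423023}{225}$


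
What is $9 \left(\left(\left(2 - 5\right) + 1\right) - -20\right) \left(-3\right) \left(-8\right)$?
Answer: $3888$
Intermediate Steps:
$9 \left(\left(\left(2 - 5\right) + 1\right) - -20\right) \left(-3\right) \left(-8\right) = 9 \left(\left(-3 + 1\right) + 20\right) \left(-3\right) \left(-8\right) = 9 \left(-2 + 20\right) \left(-3\right) \left(-8\right) = 9 \cdot 18 \left(-3\right) \left(-8\right) = 9 \left(-54\right) \left(-8\right) = \left(-486\right) \left(-8\right) = 3888$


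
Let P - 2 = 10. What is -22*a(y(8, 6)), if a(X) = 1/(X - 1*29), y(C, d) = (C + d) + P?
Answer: 22/3 ≈ 7.3333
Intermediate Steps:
P = 12 (P = 2 + 10 = 12)
y(C, d) = 12 + C + d (y(C, d) = (C + d) + 12 = 12 + C + d)
a(X) = 1/(-29 + X) (a(X) = 1/(X - 29) = 1/(-29 + X))
-22*a(y(8, 6)) = -22/(-29 + (12 + 8 + 6)) = -22/(-29 + 26) = -22/(-3) = -22*(-⅓) = 22/3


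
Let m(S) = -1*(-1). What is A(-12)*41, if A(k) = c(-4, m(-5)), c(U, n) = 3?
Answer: 123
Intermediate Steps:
m(S) = 1
A(k) = 3
A(-12)*41 = 3*41 = 123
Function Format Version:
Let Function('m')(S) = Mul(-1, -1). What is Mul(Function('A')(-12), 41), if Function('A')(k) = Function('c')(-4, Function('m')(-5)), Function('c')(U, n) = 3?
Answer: 123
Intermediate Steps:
Function('m')(S) = 1
Function('A')(k) = 3
Mul(Function('A')(-12), 41) = Mul(3, 41) = 123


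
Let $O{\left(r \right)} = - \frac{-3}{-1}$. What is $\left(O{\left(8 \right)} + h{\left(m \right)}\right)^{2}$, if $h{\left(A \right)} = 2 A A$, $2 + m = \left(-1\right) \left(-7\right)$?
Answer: $2209$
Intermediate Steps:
$m = 5$ ($m = -2 - -7 = -2 + 7 = 5$)
$h{\left(A \right)} = 2 A^{2}$
$O{\left(r \right)} = -3$ ($O{\left(r \right)} = - \left(-3\right) \left(-1\right) = \left(-1\right) 3 = -3$)
$\left(O{\left(8 \right)} + h{\left(m \right)}\right)^{2} = \left(-3 + 2 \cdot 5^{2}\right)^{2} = \left(-3 + 2 \cdot 25\right)^{2} = \left(-3 + 50\right)^{2} = 47^{2} = 2209$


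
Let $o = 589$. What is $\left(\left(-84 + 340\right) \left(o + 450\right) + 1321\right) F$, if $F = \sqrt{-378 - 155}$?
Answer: $267305 i \sqrt{533} \approx 6.1712 \cdot 10^{6} i$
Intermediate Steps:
$F = i \sqrt{533}$ ($F = \sqrt{-533} = i \sqrt{533} \approx 23.087 i$)
$\left(\left(-84 + 340\right) \left(o + 450\right) + 1321\right) F = \left(\left(-84 + 340\right) \left(589 + 450\right) + 1321\right) i \sqrt{533} = \left(256 \cdot 1039 + 1321\right) i \sqrt{533} = \left(265984 + 1321\right) i \sqrt{533} = 267305 i \sqrt{533}$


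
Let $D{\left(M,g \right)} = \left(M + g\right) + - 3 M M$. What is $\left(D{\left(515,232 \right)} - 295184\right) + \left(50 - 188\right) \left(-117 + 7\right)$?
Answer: $-1074932$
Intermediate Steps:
$D{\left(M,g \right)} = M + g - 3 M^{2}$ ($D{\left(M,g \right)} = \left(M + g\right) - 3 M^{2} = M + g - 3 M^{2}$)
$\left(D{\left(515,232 \right)} - 295184\right) + \left(50 - 188\right) \left(-117 + 7\right) = \left(\left(515 + 232 - 3 \cdot 515^{2}\right) - 295184\right) + \left(50 - 188\right) \left(-117 + 7\right) = \left(\left(515 + 232 - 795675\right) - 295184\right) - -15180 = \left(\left(515 + 232 - 795675\right) - 295184\right) + 15180 = \left(-794928 - 295184\right) + 15180 = -1090112 + 15180 = -1074932$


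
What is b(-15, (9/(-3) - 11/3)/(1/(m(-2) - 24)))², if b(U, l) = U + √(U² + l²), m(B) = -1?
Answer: 254050/9 - 50*√10081 ≈ 23208.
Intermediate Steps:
b(-15, (9/(-3) - 11/3)/(1/(m(-2) - 24)))² = (-15 + √((-15)² + ((9/(-3) - 11/3)/(1/(-1 - 24)))²))² = (-15 + √(225 + ((9*(-⅓) - 11*⅓)/(1/(-25)))²))² = (-15 + √(225 + ((-3 - 11/3)/(-1/25))²))² = (-15 + √(225 + (-20/3*(-25))²))² = (-15 + √(225 + (500/3)²))² = (-15 + √(225 + 250000/9))² = (-15 + √(252025/9))² = (-15 + 5*√10081/3)²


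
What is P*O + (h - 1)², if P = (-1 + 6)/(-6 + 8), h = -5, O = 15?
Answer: 147/2 ≈ 73.500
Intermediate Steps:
P = 5/2 ≈ 2.5000
P*O + (h - 1)² = (5/2)*15 + (-5 - 1)² = 75/2 + (-6)² = 75/2 + 36 = 147/2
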